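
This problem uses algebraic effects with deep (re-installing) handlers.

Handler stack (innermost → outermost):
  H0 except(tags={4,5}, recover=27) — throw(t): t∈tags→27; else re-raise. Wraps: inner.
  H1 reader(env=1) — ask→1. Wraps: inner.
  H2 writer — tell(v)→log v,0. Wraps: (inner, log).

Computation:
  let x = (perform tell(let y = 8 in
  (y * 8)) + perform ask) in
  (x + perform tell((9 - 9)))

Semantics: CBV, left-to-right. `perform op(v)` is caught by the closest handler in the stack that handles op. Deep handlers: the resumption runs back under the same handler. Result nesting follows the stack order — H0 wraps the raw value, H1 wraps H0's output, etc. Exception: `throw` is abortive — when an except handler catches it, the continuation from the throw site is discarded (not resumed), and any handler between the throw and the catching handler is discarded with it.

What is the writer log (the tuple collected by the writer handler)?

Evaluation trace:
tell(64) @ H2 ⇒ log+=64
ask @ H1 ⇒ 1
tell(0) @ H2 ⇒ log+=0
H0 returns 1
H1 returns 1
H2 returns (1, (64, 0))
= (1, (64, 0))

Answer: (64, 0)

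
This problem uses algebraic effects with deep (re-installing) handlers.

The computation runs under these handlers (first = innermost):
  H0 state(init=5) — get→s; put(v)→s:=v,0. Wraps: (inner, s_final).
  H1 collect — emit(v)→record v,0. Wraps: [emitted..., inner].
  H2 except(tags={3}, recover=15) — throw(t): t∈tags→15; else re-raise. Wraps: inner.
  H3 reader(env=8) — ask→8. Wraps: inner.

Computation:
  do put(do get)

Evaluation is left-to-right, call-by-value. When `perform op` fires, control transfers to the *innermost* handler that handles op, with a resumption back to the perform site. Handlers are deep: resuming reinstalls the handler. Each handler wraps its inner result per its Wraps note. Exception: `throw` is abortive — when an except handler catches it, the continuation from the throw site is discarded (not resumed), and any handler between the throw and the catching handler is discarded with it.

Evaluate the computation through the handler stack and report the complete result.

Answer: [(0, 5)]

Working:
get @ H0 ⇒ 5
put(5) @ H0 ⇒ s:=5
H0 returns (0, 5)
H1 returns [(0, 5)]
H2 returns [(0, 5)]
H3 returns [(0, 5)]
= [(0, 5)]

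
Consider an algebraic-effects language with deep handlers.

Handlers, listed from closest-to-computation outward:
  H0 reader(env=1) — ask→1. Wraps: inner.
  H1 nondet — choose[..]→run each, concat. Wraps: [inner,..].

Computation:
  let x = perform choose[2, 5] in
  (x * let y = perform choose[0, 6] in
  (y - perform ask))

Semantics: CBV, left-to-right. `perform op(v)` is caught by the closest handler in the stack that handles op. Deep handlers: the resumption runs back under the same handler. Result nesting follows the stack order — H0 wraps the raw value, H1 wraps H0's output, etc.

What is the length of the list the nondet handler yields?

Answer: 4

Working:
choose[2, 5] @ H1
  branch[0] choose=2:
    choose[0, 6] @ H1
      branch[0] choose=0:
        ask @ H0 ⇒ 1
        H0 returns -2
        H1 returns [-2]
      branch[1] choose=6:
        ask @ H0 ⇒ 1
        H0 returns 10
        H1 returns [10]
  branch[1] choose=5:
    choose[0, 6] @ H1
      branch[0] choose=0:
        ask @ H0 ⇒ 1
        H0 returns -5
        H1 returns [-5]
      branch[1] choose=6:
        ask @ H0 ⇒ 1
        H0 returns 25
        H1 returns [25]
= [-2, 10, -5, 25]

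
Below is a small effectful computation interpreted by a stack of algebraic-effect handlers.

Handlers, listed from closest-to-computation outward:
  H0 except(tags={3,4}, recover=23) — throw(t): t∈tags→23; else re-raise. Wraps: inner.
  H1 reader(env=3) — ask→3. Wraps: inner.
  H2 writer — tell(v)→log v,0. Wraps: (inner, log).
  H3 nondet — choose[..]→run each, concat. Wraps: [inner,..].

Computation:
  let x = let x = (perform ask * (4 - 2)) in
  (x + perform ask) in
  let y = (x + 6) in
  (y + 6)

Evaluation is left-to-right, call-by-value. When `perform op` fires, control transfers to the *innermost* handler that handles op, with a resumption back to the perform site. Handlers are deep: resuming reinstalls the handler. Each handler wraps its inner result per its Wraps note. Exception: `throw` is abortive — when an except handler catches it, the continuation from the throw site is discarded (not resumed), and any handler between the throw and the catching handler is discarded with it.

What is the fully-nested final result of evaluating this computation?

Evaluation trace:
ask @ H1 ⇒ 3
ask @ H1 ⇒ 3
H0 returns 21
H1 returns 21
H2 returns (21, ())
H3 returns [(21, ())]
= [(21, ())]

Answer: [(21, ())]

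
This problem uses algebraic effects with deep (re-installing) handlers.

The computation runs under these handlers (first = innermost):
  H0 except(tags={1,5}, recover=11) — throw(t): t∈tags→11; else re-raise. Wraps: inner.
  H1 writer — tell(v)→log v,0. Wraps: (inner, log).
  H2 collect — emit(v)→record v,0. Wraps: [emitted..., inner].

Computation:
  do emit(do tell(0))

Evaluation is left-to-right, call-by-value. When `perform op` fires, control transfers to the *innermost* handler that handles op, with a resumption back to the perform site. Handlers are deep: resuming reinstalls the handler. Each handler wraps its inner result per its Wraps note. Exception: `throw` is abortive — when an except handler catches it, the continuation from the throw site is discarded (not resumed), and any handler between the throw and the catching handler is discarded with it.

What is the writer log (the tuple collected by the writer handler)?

Working:
tell(0) @ H1 ⇒ log+=0
emit(0) @ H2 ⇒ out+=0
H0 returns 0
H1 returns (0, (0))
H2 returns [0, (0, (0))]
= [0, (0, (0))]

Answer: (0)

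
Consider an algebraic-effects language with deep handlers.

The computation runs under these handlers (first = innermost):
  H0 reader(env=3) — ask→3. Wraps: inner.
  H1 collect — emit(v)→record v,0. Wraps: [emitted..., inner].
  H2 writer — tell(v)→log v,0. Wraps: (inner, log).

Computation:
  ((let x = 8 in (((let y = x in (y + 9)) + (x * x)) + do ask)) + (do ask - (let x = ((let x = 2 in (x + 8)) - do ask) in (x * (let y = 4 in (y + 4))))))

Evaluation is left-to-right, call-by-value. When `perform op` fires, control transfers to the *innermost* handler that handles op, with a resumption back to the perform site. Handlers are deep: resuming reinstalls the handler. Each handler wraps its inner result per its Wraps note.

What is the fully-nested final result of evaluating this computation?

Answer: ([31], ())

Evaluation trace:
ask @ H0 ⇒ 3
ask @ H0 ⇒ 3
ask @ H0 ⇒ 3
H0 returns 31
H1 returns [31]
H2 returns ([31], ())
= ([31], ())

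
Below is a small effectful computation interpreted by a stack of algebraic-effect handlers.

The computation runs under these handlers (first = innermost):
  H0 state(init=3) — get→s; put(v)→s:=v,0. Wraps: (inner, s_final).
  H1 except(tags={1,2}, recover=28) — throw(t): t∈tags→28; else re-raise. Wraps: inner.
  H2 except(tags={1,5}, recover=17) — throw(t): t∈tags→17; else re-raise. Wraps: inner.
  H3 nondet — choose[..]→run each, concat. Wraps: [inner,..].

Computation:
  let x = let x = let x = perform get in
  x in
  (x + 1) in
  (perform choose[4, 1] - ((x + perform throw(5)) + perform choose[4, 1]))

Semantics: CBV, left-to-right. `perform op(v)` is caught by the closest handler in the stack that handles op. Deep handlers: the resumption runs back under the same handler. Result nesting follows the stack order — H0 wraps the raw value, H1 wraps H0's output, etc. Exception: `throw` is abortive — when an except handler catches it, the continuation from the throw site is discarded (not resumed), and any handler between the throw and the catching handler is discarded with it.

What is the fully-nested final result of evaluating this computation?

Step-by-step:
get @ H0 ⇒ 3
choose[4, 1] @ H3
  branch[0] choose=4:
    throw(5) @ H1 re-raised
    throw(5) @ H2 caught ⇒ 17
    H3 returns [17]
  branch[1] choose=1:
    throw(5) @ H1 re-raised
    throw(5) @ H2 caught ⇒ 17
    H3 returns [17]
= [17, 17]

Answer: [17, 17]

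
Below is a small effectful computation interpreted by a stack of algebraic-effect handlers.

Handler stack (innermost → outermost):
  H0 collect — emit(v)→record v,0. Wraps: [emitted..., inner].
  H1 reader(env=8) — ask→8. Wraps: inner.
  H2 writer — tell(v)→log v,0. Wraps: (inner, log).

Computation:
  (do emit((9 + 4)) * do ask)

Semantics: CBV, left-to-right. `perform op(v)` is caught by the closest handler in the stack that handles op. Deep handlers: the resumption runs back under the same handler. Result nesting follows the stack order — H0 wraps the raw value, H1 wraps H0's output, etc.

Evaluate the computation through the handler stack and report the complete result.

Working:
emit(13) @ H0 ⇒ out+=13
ask @ H1 ⇒ 8
H0 returns [13, 0]
H1 returns [13, 0]
H2 returns ([13, 0], ())
= ([13, 0], ())

Answer: ([13, 0], ())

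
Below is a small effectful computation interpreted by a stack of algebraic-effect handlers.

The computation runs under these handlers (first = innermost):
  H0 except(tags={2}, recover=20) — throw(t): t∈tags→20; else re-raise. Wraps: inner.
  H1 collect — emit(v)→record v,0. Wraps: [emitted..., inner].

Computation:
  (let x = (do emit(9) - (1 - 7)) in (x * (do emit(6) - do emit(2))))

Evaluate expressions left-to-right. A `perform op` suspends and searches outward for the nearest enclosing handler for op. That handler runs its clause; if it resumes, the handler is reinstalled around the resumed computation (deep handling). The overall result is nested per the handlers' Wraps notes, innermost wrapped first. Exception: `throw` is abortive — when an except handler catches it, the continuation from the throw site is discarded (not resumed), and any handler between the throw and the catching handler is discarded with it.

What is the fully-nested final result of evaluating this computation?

Working:
emit(9) @ H1 ⇒ out+=9
emit(6) @ H1 ⇒ out+=6
emit(2) @ H1 ⇒ out+=2
H0 returns 0
H1 returns [9, 6, 2, 0]
= [9, 6, 2, 0]

Answer: [9, 6, 2, 0]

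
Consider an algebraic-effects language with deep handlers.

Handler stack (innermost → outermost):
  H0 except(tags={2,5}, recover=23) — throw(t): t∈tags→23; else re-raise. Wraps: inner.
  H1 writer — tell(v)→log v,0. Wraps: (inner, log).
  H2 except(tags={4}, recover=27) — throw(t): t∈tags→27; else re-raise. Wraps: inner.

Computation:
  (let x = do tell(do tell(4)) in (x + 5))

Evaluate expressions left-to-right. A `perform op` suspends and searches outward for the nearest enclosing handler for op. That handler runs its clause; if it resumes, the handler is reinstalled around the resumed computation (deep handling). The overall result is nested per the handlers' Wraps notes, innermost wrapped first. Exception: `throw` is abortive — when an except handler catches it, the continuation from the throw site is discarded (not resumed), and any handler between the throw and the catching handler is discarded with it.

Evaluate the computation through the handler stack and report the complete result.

Answer: (5, (4, 0))

Step-by-step:
tell(4) @ H1 ⇒ log+=4
tell(0) @ H1 ⇒ log+=0
H0 returns 5
H1 returns (5, (4, 0))
H2 returns (5, (4, 0))
= (5, (4, 0))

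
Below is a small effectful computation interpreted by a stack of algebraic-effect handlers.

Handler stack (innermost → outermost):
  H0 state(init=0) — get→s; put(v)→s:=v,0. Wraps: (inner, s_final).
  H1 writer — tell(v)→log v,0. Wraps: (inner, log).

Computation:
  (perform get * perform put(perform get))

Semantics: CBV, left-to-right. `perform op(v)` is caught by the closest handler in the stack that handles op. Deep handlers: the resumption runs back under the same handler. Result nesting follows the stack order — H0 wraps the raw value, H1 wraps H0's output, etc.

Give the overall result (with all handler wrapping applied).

Answer: ((0, 0), ())

Step-by-step:
get @ H0 ⇒ 0
get @ H0 ⇒ 0
put(0) @ H0 ⇒ s:=0
H0 returns (0, 0)
H1 returns ((0, 0), ())
= ((0, 0), ())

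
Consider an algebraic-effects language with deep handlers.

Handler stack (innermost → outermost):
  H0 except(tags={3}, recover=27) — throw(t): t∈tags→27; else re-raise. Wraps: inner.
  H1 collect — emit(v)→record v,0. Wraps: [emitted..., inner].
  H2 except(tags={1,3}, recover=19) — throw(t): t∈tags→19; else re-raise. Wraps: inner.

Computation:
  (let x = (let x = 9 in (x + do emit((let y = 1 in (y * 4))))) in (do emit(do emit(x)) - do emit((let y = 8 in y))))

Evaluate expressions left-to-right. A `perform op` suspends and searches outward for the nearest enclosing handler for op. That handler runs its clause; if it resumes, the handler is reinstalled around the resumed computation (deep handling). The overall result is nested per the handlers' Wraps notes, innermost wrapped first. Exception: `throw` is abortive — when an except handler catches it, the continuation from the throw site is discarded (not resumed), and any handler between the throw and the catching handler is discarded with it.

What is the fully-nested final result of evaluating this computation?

Answer: [4, 9, 0, 8, 0]

Working:
emit(4) @ H1 ⇒ out+=4
emit(9) @ H1 ⇒ out+=9
emit(0) @ H1 ⇒ out+=0
emit(8) @ H1 ⇒ out+=8
H0 returns 0
H1 returns [4, 9, 0, 8, 0]
H2 returns [4, 9, 0, 8, 0]
= [4, 9, 0, 8, 0]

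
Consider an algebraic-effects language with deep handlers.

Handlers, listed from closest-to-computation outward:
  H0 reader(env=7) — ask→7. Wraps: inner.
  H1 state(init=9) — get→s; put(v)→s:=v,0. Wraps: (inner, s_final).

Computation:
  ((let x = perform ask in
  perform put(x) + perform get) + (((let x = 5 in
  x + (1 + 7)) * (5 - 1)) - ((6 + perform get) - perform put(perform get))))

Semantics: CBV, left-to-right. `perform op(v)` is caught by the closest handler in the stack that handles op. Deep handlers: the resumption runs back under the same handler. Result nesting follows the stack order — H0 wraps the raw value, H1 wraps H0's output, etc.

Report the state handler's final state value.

Answer: 7

Evaluation trace:
ask @ H0 ⇒ 7
put(7) @ H1 ⇒ s:=7
get @ H1 ⇒ 7
get @ H1 ⇒ 7
get @ H1 ⇒ 7
put(7) @ H1 ⇒ s:=7
H0 returns 46
H1 returns (46, 7)
= (46, 7)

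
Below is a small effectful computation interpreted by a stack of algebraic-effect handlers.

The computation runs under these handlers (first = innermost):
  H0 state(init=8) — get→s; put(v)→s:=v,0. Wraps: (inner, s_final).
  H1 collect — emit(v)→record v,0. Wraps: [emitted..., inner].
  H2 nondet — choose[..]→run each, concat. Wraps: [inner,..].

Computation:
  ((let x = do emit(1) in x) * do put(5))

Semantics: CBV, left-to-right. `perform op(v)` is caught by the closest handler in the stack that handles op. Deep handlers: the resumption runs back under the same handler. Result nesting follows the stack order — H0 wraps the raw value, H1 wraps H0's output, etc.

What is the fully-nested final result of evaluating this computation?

Answer: [[1, (0, 5)]]

Working:
emit(1) @ H1 ⇒ out+=1
put(5) @ H0 ⇒ s:=5
H0 returns (0, 5)
H1 returns [1, (0, 5)]
H2 returns [[1, (0, 5)]]
= [[1, (0, 5)]]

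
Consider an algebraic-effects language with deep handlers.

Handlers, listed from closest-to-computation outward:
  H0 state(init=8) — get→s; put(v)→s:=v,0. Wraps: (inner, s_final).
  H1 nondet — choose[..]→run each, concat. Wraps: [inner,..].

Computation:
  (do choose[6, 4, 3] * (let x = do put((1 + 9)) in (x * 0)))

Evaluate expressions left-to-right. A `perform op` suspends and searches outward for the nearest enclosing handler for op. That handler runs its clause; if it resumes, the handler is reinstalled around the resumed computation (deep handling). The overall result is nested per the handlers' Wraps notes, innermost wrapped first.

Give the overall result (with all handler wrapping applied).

Step-by-step:
choose[6, 4, 3] @ H1
  branch[0] choose=6:
    put(10) @ H0 ⇒ s:=10
    H0 returns (0, 10)
    H1 returns [(0, 10)]
  branch[1] choose=4:
    put(10) @ H0 ⇒ s:=10
    H0 returns (0, 10)
    H1 returns [(0, 10)]
  branch[2] choose=3:
    put(10) @ H0 ⇒ s:=10
    H0 returns (0, 10)
    H1 returns [(0, 10)]
= [(0, 10), (0, 10), (0, 10)]

Answer: [(0, 10), (0, 10), (0, 10)]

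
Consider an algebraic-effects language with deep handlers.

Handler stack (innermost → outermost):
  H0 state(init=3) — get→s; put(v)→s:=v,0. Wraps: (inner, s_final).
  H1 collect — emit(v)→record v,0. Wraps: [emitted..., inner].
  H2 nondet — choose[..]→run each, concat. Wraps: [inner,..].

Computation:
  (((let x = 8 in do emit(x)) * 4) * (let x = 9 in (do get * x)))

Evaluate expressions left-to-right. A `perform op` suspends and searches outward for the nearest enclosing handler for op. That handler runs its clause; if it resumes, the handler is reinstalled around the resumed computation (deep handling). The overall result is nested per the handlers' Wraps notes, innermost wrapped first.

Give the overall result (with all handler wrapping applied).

Working:
emit(8) @ H1 ⇒ out+=8
get @ H0 ⇒ 3
H0 returns (0, 3)
H1 returns [8, (0, 3)]
H2 returns [[8, (0, 3)]]
= [[8, (0, 3)]]

Answer: [[8, (0, 3)]]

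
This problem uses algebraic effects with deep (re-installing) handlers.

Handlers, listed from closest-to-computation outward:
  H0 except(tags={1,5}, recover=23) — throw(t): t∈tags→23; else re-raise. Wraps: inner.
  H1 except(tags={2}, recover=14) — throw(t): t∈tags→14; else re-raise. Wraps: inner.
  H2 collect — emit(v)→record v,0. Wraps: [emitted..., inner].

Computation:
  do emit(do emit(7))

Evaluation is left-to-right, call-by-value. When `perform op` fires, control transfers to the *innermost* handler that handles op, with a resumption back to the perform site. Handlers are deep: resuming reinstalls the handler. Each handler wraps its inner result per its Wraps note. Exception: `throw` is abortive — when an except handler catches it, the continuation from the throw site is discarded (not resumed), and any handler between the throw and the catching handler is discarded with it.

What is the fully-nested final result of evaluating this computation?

Answer: [7, 0, 0]

Step-by-step:
emit(7) @ H2 ⇒ out+=7
emit(0) @ H2 ⇒ out+=0
H0 returns 0
H1 returns 0
H2 returns [7, 0, 0]
= [7, 0, 0]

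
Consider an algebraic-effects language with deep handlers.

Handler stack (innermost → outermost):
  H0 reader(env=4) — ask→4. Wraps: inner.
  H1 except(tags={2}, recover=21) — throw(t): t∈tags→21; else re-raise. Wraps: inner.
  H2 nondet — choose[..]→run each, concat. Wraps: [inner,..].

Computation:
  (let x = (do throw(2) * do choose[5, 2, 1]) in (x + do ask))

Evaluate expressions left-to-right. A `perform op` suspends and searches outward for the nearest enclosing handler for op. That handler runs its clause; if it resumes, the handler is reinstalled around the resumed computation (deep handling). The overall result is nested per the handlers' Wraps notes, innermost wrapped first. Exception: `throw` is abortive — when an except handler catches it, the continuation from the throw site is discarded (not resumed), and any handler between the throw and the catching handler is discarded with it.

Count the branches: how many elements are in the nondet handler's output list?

Answer: 1

Step-by-step:
throw(2) @ H1 caught ⇒ 21
H2 returns [21]
= [21]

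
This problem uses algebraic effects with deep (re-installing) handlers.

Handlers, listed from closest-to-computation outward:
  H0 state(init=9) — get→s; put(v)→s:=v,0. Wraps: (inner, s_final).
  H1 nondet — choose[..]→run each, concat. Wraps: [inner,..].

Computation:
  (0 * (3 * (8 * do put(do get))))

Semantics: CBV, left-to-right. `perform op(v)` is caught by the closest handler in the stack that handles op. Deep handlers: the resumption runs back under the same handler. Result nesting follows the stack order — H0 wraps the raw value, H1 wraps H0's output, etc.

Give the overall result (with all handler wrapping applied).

Step-by-step:
get @ H0 ⇒ 9
put(9) @ H0 ⇒ s:=9
H0 returns (0, 9)
H1 returns [(0, 9)]
= [(0, 9)]

Answer: [(0, 9)]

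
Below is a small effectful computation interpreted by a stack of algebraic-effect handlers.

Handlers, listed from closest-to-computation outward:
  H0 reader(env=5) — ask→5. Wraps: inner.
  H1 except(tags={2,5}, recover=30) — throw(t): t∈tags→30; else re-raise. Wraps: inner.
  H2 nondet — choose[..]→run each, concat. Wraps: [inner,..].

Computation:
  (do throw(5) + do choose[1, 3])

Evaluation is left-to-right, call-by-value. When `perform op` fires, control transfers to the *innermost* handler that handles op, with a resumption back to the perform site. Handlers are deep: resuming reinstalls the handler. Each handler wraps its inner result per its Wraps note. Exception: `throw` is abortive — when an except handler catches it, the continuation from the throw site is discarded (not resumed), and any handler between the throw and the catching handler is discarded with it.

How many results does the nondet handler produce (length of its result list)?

Answer: 1

Step-by-step:
throw(5) @ H1 caught ⇒ 30
H2 returns [30]
= [30]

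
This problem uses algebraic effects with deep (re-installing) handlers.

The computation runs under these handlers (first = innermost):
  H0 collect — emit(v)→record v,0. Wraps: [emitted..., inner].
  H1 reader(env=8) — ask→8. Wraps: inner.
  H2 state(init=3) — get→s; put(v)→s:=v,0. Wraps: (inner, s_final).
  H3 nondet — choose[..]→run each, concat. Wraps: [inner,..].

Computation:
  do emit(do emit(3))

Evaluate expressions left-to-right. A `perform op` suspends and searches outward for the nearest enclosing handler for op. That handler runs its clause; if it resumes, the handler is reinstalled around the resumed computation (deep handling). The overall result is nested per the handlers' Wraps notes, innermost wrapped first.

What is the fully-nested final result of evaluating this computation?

Answer: [([3, 0, 0], 3)]

Working:
emit(3) @ H0 ⇒ out+=3
emit(0) @ H0 ⇒ out+=0
H0 returns [3, 0, 0]
H1 returns [3, 0, 0]
H2 returns ([3, 0, 0], 3)
H3 returns [([3, 0, 0], 3)]
= [([3, 0, 0], 3)]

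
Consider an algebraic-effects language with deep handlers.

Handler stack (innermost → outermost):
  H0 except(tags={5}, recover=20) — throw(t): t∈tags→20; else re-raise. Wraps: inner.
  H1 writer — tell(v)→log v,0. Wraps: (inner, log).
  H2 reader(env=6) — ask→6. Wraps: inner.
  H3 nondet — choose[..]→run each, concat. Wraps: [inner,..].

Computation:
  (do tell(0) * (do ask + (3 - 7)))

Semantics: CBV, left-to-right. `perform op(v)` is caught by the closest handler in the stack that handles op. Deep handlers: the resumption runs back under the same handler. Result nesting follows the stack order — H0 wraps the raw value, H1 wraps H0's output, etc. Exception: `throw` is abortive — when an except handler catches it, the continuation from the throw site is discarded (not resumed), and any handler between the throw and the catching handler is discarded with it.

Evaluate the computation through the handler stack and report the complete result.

Working:
tell(0) @ H1 ⇒ log+=0
ask @ H2 ⇒ 6
H0 returns 0
H1 returns (0, (0))
H2 returns (0, (0))
H3 returns [(0, (0))]
= [(0, (0))]

Answer: [(0, (0))]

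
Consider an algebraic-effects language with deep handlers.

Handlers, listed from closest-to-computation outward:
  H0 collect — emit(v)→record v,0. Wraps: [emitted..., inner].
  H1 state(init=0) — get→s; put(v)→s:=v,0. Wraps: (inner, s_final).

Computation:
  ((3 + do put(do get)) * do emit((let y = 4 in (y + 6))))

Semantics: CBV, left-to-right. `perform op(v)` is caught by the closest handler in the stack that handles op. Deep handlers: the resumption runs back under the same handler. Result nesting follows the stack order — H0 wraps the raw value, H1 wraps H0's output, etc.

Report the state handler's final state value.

Working:
get @ H1 ⇒ 0
put(0) @ H1 ⇒ s:=0
emit(10) @ H0 ⇒ out+=10
H0 returns [10, 0]
H1 returns ([10, 0], 0)
= ([10, 0], 0)

Answer: 0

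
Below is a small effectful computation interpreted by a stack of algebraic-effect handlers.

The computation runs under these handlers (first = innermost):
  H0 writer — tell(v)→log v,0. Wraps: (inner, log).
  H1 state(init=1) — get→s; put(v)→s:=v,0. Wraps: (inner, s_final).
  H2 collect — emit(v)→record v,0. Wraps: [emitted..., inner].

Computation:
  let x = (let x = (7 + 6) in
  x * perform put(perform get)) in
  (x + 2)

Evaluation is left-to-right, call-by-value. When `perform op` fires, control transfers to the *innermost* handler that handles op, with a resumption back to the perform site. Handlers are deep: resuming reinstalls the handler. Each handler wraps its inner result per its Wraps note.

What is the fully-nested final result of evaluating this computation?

Answer: [((2, ()), 1)]

Step-by-step:
get @ H1 ⇒ 1
put(1) @ H1 ⇒ s:=1
H0 returns (2, ())
H1 returns ((2, ()), 1)
H2 returns [((2, ()), 1)]
= [((2, ()), 1)]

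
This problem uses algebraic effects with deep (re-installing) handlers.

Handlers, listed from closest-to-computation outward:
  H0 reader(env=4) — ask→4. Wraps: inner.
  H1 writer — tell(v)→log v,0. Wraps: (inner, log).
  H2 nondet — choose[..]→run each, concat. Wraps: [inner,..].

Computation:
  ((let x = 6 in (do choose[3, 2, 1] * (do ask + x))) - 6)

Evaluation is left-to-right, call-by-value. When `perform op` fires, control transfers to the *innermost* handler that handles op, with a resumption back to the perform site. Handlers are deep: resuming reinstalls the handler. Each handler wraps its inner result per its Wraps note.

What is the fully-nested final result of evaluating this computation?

Evaluation trace:
choose[3, 2, 1] @ H2
  branch[0] choose=3:
    ask @ H0 ⇒ 4
    H0 returns 24
    H1 returns (24, ())
    H2 returns [(24, ())]
  branch[1] choose=2:
    ask @ H0 ⇒ 4
    H0 returns 14
    H1 returns (14, ())
    H2 returns [(14, ())]
  branch[2] choose=1:
    ask @ H0 ⇒ 4
    H0 returns 4
    H1 returns (4, ())
    H2 returns [(4, ())]
= [(24, ()), (14, ()), (4, ())]

Answer: [(24, ()), (14, ()), (4, ())]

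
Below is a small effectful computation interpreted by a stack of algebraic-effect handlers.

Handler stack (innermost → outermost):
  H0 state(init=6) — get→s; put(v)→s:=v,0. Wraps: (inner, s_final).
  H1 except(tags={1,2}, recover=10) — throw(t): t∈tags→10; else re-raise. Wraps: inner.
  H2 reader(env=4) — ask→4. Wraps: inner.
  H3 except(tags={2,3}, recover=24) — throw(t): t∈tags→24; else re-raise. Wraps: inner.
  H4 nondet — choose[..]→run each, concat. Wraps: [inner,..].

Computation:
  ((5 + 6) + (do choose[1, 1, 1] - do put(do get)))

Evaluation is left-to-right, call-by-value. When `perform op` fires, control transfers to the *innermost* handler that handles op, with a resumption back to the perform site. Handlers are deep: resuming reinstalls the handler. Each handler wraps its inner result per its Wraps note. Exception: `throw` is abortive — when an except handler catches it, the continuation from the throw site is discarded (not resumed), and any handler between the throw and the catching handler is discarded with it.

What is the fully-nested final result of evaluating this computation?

Answer: [(12, 6), (12, 6), (12, 6)]

Evaluation trace:
choose[1, 1, 1] @ H4
  branch[0] choose=1:
    get @ H0 ⇒ 6
    put(6) @ H0 ⇒ s:=6
    H0 returns (12, 6)
    H1 returns (12, 6)
    H2 returns (12, 6)
    H3 returns (12, 6)
    H4 returns [(12, 6)]
  branch[1] choose=1:
    get @ H0 ⇒ 6
    put(6) @ H0 ⇒ s:=6
    H0 returns (12, 6)
    H1 returns (12, 6)
    H2 returns (12, 6)
    H3 returns (12, 6)
    H4 returns [(12, 6)]
  branch[2] choose=1:
    get @ H0 ⇒ 6
    put(6) @ H0 ⇒ s:=6
    H0 returns (12, 6)
    H1 returns (12, 6)
    H2 returns (12, 6)
    H3 returns (12, 6)
    H4 returns [(12, 6)]
= [(12, 6), (12, 6), (12, 6)]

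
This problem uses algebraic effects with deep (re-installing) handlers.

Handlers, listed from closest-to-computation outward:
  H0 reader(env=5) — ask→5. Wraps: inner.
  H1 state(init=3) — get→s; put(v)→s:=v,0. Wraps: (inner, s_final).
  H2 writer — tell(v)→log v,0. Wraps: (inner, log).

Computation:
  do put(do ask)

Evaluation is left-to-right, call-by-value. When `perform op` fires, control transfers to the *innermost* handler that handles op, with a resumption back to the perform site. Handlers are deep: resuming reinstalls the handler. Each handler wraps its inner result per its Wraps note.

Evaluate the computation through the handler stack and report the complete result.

Answer: ((0, 5), ())

Evaluation trace:
ask @ H0 ⇒ 5
put(5) @ H1 ⇒ s:=5
H0 returns 0
H1 returns (0, 5)
H2 returns ((0, 5), ())
= ((0, 5), ())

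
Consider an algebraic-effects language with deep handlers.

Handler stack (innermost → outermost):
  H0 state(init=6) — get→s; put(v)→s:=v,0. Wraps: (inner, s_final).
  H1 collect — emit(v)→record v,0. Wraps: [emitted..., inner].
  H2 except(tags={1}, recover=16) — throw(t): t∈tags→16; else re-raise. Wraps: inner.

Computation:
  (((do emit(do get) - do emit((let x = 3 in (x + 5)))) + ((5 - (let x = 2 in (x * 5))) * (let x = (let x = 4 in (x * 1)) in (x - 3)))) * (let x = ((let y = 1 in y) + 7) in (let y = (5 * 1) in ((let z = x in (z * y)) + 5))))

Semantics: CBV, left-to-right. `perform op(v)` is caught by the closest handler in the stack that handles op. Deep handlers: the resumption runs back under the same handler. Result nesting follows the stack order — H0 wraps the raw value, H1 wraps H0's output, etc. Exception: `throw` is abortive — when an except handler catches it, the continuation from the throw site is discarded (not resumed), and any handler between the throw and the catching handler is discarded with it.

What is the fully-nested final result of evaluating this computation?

Working:
get @ H0 ⇒ 6
emit(6) @ H1 ⇒ out+=6
emit(8) @ H1 ⇒ out+=8
H0 returns (-225, 6)
H1 returns [6, 8, (-225, 6)]
H2 returns [6, 8, (-225, 6)]
= [6, 8, (-225, 6)]

Answer: [6, 8, (-225, 6)]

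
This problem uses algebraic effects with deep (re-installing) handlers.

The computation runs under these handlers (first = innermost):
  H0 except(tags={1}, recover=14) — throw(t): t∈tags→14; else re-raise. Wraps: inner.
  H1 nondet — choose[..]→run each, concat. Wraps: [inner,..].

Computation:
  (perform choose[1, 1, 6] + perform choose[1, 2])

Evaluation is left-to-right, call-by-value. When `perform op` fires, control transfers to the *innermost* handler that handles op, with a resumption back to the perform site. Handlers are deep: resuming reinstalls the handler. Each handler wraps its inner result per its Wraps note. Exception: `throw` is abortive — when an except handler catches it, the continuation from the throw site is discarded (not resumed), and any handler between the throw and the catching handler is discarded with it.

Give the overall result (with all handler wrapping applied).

Working:
choose[1, 1, 6] @ H1
  branch[0] choose=1:
    choose[1, 2] @ H1
      branch[0] choose=1:
        H0 returns 2
        H1 returns [2]
      branch[1] choose=2:
        H0 returns 3
        H1 returns [3]
  branch[1] choose=1:
    choose[1, 2] @ H1
      branch[0] choose=1:
        H0 returns 2
        H1 returns [2]
      branch[1] choose=2:
        H0 returns 3
        H1 returns [3]
  branch[2] choose=6:
    choose[1, 2] @ H1
      branch[0] choose=1:
        H0 returns 7
        H1 returns [7]
      branch[1] choose=2:
        H0 returns 8
        H1 returns [8]
= [2, 3, 2, 3, 7, 8]

Answer: [2, 3, 2, 3, 7, 8]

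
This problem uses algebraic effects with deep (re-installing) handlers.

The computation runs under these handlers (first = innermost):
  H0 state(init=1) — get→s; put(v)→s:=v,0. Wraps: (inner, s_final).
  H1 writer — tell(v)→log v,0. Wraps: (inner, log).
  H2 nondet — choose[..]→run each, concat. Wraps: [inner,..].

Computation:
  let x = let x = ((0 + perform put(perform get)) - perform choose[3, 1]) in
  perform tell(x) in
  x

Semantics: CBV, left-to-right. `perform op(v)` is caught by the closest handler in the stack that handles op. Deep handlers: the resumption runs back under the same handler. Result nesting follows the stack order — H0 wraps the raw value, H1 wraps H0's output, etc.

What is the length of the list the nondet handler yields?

Answer: 2

Working:
get @ H0 ⇒ 1
put(1) @ H0 ⇒ s:=1
choose[3, 1] @ H2
  branch[0] choose=3:
    tell(-3) @ H1 ⇒ log+=-3
    H0 returns (0, 1)
    H1 returns ((0, 1), (-3))
    H2 returns [((0, 1), (-3))]
  branch[1] choose=1:
    tell(-1) @ H1 ⇒ log+=-1
    H0 returns (0, 1)
    H1 returns ((0, 1), (-1))
    H2 returns [((0, 1), (-1))]
= [((0, 1), (-3)), ((0, 1), (-1))]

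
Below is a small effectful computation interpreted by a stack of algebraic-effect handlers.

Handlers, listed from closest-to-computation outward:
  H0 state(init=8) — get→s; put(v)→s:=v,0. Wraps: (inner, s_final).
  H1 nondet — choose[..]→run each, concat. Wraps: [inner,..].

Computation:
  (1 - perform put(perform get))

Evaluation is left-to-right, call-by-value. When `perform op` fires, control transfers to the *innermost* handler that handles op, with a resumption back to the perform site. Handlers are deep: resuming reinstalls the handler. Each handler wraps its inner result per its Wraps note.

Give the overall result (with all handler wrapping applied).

Step-by-step:
get @ H0 ⇒ 8
put(8) @ H0 ⇒ s:=8
H0 returns (1, 8)
H1 returns [(1, 8)]
= [(1, 8)]

Answer: [(1, 8)]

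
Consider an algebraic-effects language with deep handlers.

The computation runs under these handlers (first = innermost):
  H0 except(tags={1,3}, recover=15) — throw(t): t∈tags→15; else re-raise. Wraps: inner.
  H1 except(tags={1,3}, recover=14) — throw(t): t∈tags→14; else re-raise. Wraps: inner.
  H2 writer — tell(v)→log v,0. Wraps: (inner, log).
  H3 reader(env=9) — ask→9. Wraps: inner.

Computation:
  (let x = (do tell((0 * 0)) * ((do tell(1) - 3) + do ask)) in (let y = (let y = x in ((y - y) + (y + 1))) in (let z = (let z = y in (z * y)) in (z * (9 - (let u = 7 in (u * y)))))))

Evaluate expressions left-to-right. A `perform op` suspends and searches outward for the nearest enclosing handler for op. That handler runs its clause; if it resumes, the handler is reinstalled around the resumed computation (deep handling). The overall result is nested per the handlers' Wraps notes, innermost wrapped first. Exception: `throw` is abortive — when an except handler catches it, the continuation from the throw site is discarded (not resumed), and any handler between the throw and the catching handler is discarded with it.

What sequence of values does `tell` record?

Step-by-step:
tell(0) @ H2 ⇒ log+=0
tell(1) @ H2 ⇒ log+=1
ask @ H3 ⇒ 9
H0 returns 2
H1 returns 2
H2 returns (2, (0, 1))
H3 returns (2, (0, 1))
= (2, (0, 1))

Answer: (0, 1)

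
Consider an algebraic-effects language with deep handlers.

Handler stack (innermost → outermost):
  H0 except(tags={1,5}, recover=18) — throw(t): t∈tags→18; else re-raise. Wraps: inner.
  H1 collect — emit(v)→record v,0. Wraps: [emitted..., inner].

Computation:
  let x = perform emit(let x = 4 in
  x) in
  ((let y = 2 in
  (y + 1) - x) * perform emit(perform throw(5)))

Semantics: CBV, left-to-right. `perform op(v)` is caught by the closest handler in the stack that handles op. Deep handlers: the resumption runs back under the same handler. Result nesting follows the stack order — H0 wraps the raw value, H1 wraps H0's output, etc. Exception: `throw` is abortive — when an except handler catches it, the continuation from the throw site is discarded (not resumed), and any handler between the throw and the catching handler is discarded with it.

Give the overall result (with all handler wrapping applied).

Step-by-step:
emit(4) @ H1 ⇒ out+=4
throw(5) @ H0 caught ⇒ 18
H1 returns [4, 18]
= [4, 18]

Answer: [4, 18]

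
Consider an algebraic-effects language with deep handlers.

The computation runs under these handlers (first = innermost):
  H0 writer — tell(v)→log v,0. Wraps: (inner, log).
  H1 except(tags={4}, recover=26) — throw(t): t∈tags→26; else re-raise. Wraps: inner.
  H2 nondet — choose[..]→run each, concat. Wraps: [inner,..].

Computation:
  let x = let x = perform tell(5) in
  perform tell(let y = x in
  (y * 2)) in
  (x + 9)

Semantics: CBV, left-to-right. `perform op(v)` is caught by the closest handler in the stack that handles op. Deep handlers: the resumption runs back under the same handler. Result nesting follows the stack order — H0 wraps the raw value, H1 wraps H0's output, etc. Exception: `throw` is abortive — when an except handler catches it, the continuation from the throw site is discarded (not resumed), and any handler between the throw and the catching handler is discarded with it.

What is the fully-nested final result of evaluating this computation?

Step-by-step:
tell(5) @ H0 ⇒ log+=5
tell(0) @ H0 ⇒ log+=0
H0 returns (9, (5, 0))
H1 returns (9, (5, 0))
H2 returns [(9, (5, 0))]
= [(9, (5, 0))]

Answer: [(9, (5, 0))]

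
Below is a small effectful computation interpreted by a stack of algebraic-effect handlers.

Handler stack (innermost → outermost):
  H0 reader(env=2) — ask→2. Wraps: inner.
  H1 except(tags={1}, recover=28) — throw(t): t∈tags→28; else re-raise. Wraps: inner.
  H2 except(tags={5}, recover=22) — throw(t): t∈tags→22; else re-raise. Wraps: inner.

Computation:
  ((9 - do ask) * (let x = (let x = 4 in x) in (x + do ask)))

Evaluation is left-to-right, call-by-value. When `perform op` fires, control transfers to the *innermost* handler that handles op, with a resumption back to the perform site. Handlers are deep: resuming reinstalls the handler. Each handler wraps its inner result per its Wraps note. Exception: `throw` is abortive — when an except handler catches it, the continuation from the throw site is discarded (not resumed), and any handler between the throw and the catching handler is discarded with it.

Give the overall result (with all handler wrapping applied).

Answer: 42

Evaluation trace:
ask @ H0 ⇒ 2
ask @ H0 ⇒ 2
H0 returns 42
H1 returns 42
H2 returns 42
= 42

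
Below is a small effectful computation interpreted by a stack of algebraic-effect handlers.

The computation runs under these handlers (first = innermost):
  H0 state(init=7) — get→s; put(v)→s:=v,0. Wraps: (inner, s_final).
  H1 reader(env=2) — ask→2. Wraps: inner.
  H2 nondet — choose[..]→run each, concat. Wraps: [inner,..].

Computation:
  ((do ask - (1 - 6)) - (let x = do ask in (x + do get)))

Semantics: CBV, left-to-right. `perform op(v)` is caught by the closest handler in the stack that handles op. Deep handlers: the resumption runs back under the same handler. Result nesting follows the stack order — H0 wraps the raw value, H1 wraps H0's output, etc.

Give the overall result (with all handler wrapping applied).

Answer: [(-2, 7)]

Working:
ask @ H1 ⇒ 2
ask @ H1 ⇒ 2
get @ H0 ⇒ 7
H0 returns (-2, 7)
H1 returns (-2, 7)
H2 returns [(-2, 7)]
= [(-2, 7)]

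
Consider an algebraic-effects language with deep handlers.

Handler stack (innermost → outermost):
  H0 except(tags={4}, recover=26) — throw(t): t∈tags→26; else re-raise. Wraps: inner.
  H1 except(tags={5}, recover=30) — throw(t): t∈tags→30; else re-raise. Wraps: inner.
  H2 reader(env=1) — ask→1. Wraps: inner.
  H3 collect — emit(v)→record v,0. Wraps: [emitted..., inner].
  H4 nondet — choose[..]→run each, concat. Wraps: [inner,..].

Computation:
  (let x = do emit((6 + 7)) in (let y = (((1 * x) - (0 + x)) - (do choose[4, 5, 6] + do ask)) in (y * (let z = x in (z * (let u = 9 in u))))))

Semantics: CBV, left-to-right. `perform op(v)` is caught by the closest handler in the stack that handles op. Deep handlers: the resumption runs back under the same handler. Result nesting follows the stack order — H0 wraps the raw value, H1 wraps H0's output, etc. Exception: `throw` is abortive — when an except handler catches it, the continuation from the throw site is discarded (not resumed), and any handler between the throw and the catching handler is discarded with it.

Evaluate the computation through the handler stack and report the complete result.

Step-by-step:
emit(13) @ H3 ⇒ out+=13
choose[4, 5, 6] @ H4
  branch[0] choose=4:
    ask @ H2 ⇒ 1
    H0 returns 0
    H1 returns 0
    H2 returns 0
    H3 returns [13, 0]
    H4 returns [[13, 0]]
  branch[1] choose=5:
    ask @ H2 ⇒ 1
    H0 returns 0
    H1 returns 0
    H2 returns 0
    H3 returns [13, 0]
    H4 returns [[13, 0]]
  branch[2] choose=6:
    ask @ H2 ⇒ 1
    H0 returns 0
    H1 returns 0
    H2 returns 0
    H3 returns [13, 0]
    H4 returns [[13, 0]]
= [[13, 0], [13, 0], [13, 0]]

Answer: [[13, 0], [13, 0], [13, 0]]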